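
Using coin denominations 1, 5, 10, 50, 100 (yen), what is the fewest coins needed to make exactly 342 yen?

9

Greedy: take as many of the largest coin as possible, then repeat with the remainder.
342 − 3×100→42 − 4×10→2 − 2×1→0
Total coins = 3 + 4 + 2 = 9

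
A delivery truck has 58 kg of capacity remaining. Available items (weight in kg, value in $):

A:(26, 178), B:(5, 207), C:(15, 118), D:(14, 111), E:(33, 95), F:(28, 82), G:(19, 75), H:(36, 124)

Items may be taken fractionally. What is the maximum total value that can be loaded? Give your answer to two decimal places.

600.31

Greedy by value/weight ratio, highest first.
Ratios (sorted): B 41.40, D 7.93, C 7.87, A 6.85, G 3.95, H 3.44, F 2.93, E 2.88
take B (5 @ 207); take D (14 @ 111); take C (15 @ 118); take 24/26 of A → 164.31. Capacity used 58/58.
Total value = 600.31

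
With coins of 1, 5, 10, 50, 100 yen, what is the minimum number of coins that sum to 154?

154 − 1×100→54 − 1×50→4 − 4×1→0
Total coins = 1 + 1 + 4 = 6

6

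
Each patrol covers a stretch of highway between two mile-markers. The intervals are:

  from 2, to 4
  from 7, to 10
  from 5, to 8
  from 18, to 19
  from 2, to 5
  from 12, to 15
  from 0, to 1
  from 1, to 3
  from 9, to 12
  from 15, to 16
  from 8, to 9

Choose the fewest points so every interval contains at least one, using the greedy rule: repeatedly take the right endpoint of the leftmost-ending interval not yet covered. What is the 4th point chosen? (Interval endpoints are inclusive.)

12

Sorted: [0,1] [1,3] [2,4] [2,5] [5,8] [8,9] [7,10] [9,12] [12,15] [15,16] [18,19]
{[0,1],[1,3]} hit by 1; {[2,4],[2,5]} hit by 4; {[5,8],[8,9],[7,10]} hit by 8; {[9,12],[12,15]} hit by 12; {[15,16]} hit by 16; {[18,19]} hit by 19.
Points: 1, 4, 8, 12, 16, 19 (6 total).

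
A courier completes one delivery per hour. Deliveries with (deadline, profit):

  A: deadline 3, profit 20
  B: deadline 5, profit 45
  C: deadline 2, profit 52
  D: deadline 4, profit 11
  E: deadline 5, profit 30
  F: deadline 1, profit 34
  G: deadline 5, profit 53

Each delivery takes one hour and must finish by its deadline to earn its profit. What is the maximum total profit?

214

Sort by profit descending; place each in the latest free slot ≤ its deadline.
By profit: G(d5,53), C(d2,52), B(d5,45), F(d1,34), E(d5,30), A(d3,20), D(d4,11)
G→slot 5; C→slot 2; B→slot 4; F→slot 1; E→slot 3; A skipped; D skipped.
Profit = 34 + 52 + 30 + 45 + 53 = 214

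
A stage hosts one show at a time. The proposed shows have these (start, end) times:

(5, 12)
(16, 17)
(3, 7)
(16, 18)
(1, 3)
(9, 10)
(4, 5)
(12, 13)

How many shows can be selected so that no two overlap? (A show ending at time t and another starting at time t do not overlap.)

Order by finish time; keep every interval that doesn't clash with the previous kept one.
By end time: (1,3), (4,5), (3,7), (9,10), (5,12), (12,13), (16,17), (16,18).
Pick (1,3); next start ≥ 3 → (4,5); next start ≥ 5 → (9,10); next start ≥ 10 → (12,13); next start ≥ 13 → (16,17).
Selected 5 shows.

5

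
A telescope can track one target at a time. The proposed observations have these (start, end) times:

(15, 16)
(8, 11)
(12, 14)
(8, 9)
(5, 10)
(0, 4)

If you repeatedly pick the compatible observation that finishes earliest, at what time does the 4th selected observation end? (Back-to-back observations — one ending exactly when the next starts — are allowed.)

16

Sorted by end: (0,4)  (8,9)  (5,10)  (8,11)  (12,14)  (15,16)
take (0,4); take (8,9); take (12,14); take (15,16).
Selected: (0,4) (8,9) (12,14) (15,16)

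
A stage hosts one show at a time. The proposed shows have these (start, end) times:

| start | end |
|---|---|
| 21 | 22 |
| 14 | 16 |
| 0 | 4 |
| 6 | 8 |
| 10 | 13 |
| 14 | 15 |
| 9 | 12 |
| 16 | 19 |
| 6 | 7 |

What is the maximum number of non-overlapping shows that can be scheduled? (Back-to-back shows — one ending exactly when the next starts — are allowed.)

Greedy by earliest finish: after sorting by end time, pick each interval compatible with the last pick.
By end time: (0,4), (6,7), (6,8), (9,12), (10,13), (14,15), (14,16), (16,19), (21,22).
Pick (0,4); next start ≥ 4 → (6,7); next start ≥ 7 → (9,12); next start ≥ 12 → (14,15); next start ≥ 15 → (16,19); next start ≥ 19 → (21,22).
Selected 6 shows.

6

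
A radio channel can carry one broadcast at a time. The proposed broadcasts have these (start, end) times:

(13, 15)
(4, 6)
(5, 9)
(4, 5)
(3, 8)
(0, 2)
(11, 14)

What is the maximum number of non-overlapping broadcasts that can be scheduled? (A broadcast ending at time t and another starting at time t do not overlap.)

Greedy by earliest finish: after sorting by end time, pick each interval compatible with the last pick.
Sorted by end: (0,2)  (4,5)  (4,6)  (3,8)  (5,9)  (11,14)  (13,15)
take (0,2); take (4,5); take (5,9); take (11,14); skip (13,15).
Selected 4 broadcasts.

4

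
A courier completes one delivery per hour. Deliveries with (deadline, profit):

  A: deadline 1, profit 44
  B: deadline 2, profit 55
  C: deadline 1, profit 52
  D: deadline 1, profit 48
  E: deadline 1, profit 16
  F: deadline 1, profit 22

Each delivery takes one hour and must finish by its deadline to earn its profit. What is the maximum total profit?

Profit order: B=55 C=52 D=48 A=44 F=22 E=16
Assign: B→slot 2, C→slot 1, D skipped, A skipped, F skipped, E skipped.
Slots: [1:C] [2:B]
Profit = 52 + 55 = 107

107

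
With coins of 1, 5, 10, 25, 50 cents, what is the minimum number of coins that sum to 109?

Greedy: take as many of the largest coin as possible, then repeat with the remainder.
109 − 2×50→9 − 1×5→4 − 4×1→0
Total coins = 2 + 1 + 4 = 7

7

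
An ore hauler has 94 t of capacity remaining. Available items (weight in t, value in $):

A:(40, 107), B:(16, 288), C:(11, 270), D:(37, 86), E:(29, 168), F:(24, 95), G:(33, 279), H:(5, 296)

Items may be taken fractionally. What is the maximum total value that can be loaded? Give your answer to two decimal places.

Ratios (sorted): H 59.20, C 24.55, B 18.00, G 8.45, E 5.79, F 3.96, A 2.67, D 2.32
take H (5 @ 296); take C (11 @ 270); take B (16 @ 288); take G (33 @ 279); take E (29 @ 168). Capacity used 94/94.
Total value = 1301.00

1301.00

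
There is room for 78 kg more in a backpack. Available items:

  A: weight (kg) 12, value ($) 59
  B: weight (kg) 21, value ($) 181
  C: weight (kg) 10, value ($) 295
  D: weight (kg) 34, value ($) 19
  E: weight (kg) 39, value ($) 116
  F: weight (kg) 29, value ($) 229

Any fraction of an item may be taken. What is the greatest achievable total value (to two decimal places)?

Order: C (295/10=29.50) > B (181/21=8.62) > F (229/29=7.90) > A (59/12=4.92) > E (116/39=2.97) > D (19/34=0.56)
Fill: take C (10 @ 295) → take B (21 @ 181) → take F (29 @ 229) → take A (12 @ 59) → take 6/39 of E → 17.85; 78/78 used.
Total value = 781.85

781.85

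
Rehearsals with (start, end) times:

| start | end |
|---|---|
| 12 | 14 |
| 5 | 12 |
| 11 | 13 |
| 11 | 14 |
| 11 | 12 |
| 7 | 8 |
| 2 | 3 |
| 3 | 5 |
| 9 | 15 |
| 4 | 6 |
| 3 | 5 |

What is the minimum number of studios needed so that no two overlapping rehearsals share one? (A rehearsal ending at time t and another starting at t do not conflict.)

5

Events (time:±→running): 2:+→1 3:-→0 3:+→1 3:+→2 4:+→3 5:-→2 5:-→1 5:+→2 6:-→1 7:+→2 8:-→1 9:+→2 11:+→3 11:+→4 11:+→5 … peak 5.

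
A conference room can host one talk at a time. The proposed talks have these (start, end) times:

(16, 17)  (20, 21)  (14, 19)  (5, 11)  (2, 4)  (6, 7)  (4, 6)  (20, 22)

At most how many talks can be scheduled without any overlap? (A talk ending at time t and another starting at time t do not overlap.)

Order by finish time; keep every interval that doesn't clash with the previous kept one.
By end time: (2,4), (4,6), (6,7), (5,11), (16,17), (14,19), (20,21), (20,22).
Pick (2,4); next start ≥ 4 → (4,6); next start ≥ 6 → (6,7); next start ≥ 7 → (16,17); next start ≥ 17 → (20,21).
Selected 5 talks.

5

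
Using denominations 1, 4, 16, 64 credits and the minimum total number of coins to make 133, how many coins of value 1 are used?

1

133 = 2×64 + 1×4 + 1×1
Count of 1: 1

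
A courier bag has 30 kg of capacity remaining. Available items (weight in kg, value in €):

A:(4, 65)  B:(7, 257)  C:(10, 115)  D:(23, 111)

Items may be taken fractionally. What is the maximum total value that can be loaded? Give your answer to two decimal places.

480.43

Order: B (257/7=36.71) > A (65/4=16.25) > C (115/10=11.50) > D (111/23=4.83)
Fill: take B (7 @ 257) → take A (4 @ 65) → take C (10 @ 115) → take 9/23 of D → 43.43; 30/30 used.
Total value = 480.43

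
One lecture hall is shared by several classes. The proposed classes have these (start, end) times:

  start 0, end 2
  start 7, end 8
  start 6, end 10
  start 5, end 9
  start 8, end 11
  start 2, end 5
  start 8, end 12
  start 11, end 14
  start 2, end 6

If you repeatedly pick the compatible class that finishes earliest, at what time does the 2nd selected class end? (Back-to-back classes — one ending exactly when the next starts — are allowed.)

5

Sort by end time and greedily take each interval whose start is ≥ the last chosen end.
Sorted by end: (0,2)  (2,5)  (2,6)  (7,8)  (5,9)  (6,10)  (8,11)  (8,12)  (11,14)
take (0,2); take (2,5); take (7,8); skip (6,10); take (8,11); skip (8,12); take (11,14).
Selected: (0,2) (2,5) (7,8) (8,11) (11,14)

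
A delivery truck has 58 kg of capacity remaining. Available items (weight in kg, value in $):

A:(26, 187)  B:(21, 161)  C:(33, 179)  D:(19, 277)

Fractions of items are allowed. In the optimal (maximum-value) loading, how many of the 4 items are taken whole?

Order: D (277/19=14.58) > B (161/21=7.67) > A (187/26=7.19) > C (179/33=5.42)
Fill: take D (19 @ 277) → take B (21 @ 161) → take 18/26 of A → 129.46; 58/58 used.
2 item(s) taken whole; one partial (take 18/26 of A).

2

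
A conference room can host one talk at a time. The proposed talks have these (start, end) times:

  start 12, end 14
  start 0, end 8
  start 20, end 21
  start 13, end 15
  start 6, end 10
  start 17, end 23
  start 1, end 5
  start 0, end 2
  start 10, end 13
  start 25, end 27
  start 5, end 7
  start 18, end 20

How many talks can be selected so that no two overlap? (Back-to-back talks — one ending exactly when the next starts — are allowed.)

Greedy by earliest finish: after sorting by end time, pick each interval compatible with the last pick.
By end time: (0,2), (1,5), (5,7), (0,8), (6,10), (10,13), (12,14), (13,15), (18,20), (20,21), (17,23), (25,27).
Pick (0,2); next start ≥ 2 → (5,7); next start ≥ 7 → (10,13); next start ≥ 13 → (13,15); next start ≥ 15 → (18,20); next start ≥ 20 → (20,21); next start ≥ 21 → (25,27).
Selected 7 talks.

7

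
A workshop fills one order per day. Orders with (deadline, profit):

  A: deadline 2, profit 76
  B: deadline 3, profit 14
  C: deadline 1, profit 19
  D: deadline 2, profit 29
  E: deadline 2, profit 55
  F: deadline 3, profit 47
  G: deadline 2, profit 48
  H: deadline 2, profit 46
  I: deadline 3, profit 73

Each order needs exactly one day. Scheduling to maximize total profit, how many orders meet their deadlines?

By profit: A(d2,76), I(d3,73), E(d2,55), G(d2,48), F(d3,47), H(d2,46), D(d2,29), C(d1,19), B(d3,14)
A→slot 2; I→slot 3; E→slot 1; G skipped; F skipped; H skipped; D skipped; C skipped; B skipped.
3 of 9 scheduled.

3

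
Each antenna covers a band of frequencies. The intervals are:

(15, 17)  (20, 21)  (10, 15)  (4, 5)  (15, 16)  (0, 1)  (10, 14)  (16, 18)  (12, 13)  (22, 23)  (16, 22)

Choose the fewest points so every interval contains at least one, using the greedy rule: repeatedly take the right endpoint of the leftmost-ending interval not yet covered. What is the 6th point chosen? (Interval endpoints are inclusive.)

Sort by right endpoint; whenever an interval is uncovered, place a point at its right end.
By right end: [0,1]  [4,5]  [12,13]  [10,14]  [10,15]  [15,16]  [15,17]  [16,18]  [20,21]  [16,22]  [22,23]
[0,1] uncovered → point at 1; [4,5] uncovered → point at 5; [12,13] uncovered → point at 13; [15,16] uncovered → point at 16; [20,21] uncovered → point at 21; [22,23] uncovered → point at 23.
Points: 1, 5, 13, 16, 21, 23 (6 total).

23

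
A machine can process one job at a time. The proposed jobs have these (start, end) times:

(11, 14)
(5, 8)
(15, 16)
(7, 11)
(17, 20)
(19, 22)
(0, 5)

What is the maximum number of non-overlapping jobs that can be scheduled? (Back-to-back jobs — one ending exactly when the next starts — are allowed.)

5

Order by finish time; keep every interval that doesn't clash with the previous kept one.
Sorted by end: (0,5)  (5,8)  (7,11)  (11,14)  (15,16)  (17,20)  (19,22)
take (0,5); take (5,8); skip (7,11); take (11,14); take (15,16); take (17,20).
Selected 5 jobs.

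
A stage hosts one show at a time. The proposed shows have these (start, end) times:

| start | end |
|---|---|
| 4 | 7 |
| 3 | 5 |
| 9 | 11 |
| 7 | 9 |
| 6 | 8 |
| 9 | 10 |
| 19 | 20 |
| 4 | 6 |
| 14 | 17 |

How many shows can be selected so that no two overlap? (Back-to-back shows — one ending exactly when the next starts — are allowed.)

5

Greedy by earliest finish: after sorting by end time, pick each interval compatible with the last pick.
Sorted by end: (3,5)  (4,6)  (4,7)  (6,8)  (7,9)  (9,10)  (9,11)  (14,17)  (19,20)
take (3,5); take (6,8); take (9,10); skip (9,11); take (14,17); take (19,20).
Selected 5 shows.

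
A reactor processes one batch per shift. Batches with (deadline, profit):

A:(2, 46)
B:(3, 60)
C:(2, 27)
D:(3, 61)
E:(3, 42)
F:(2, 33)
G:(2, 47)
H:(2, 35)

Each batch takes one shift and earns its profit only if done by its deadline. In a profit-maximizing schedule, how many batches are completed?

3

Sort by profit descending; place each in the latest free slot ≤ its deadline.
Profit order: D=61 B=60 G=47 A=46 E=42 H=35 F=33 C=27
Assign: D→slot 3, B→slot 2, G→slot 1, A skipped, E skipped, H skipped, F skipped, C skipped.
Slots: [1:G] [2:B] [3:D]
3 of 8 scheduled.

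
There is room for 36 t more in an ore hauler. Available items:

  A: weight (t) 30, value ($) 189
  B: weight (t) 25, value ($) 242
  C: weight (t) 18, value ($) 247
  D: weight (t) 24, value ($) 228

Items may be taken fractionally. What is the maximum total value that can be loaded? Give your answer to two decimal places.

421.24

Sort by value per unit weight and fill in that order.
Ratios (sorted): C 13.72, B 9.68, D 9.50, A 6.30
take C (18 @ 247); take 18/25 of B → 174.24. Capacity used 36/36.
Total value = 421.24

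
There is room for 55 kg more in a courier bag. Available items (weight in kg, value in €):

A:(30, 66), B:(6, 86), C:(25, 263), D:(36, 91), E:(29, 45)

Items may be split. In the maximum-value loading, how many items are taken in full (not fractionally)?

2

Order: B (86/6=14.33) > C (263/25=10.52) > D (91/36=2.53) > A (66/30=2.20) > E (45/29=1.55)
Fill: take B (6 @ 86) → take C (25 @ 263) → take 24/36 of D → 60.67; 55/55 used.
2 item(s) taken whole; one partial (take 24/36 of D).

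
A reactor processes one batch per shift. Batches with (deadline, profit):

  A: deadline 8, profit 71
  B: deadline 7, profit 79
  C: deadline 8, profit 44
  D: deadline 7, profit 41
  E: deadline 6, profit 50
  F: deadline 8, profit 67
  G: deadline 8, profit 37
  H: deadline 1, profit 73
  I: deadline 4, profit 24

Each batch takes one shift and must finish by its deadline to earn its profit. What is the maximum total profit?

462

Sort by profit descending; place each in the latest free slot ≤ its deadline.
Profit order: B=79 H=73 A=71 F=67 E=50 C=44 D=41 G=37 I=24
Assign: B→slot 7, H→slot 1, A→slot 8, F→slot 6, E→slot 5, C→slot 4, D→slot 3, G→slot 2, I skipped.
Slots: [1:H] [2:G] [3:D] [4:C] [5:E] [6:F] [7:B] [8:A]
Profit = 73 + 37 + 41 + 44 + 50 + 67 + 79 + 71 = 462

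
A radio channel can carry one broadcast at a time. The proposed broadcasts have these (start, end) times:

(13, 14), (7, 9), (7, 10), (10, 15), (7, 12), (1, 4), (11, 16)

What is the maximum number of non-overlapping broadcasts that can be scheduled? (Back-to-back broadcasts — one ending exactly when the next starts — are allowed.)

3

Sorted by end: (1,4)  (7,9)  (7,10)  (7,12)  (13,14)  (10,15)  (11,16)
take (1,4); take (7,9); skip (7,10); take (13,14).
Selected 3 broadcasts.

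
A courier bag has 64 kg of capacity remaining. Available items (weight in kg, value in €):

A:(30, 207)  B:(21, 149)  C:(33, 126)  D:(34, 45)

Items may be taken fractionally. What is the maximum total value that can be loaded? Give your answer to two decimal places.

405.64

Greedy by value/weight ratio, highest first.
Order: B (149/21=7.10) > A (207/30=6.90) > C (126/33=3.82) > D (45/34=1.32)
Fill: take B (21 @ 149) → take A (30 @ 207) → take 13/33 of C → 49.64; 64/64 used.
Total value = 405.64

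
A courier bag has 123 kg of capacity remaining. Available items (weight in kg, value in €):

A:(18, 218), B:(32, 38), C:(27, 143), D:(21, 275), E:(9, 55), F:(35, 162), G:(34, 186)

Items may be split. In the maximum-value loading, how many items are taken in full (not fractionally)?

Greedy by value/weight ratio, highest first.
Order: D (275/21=13.10) > A (218/18=12.11) > E (55/9=6.11) > G (186/34=5.47) > C (143/27=5.30) > F (162/35=4.63) > B (38/32=1.19)
Fill: take D (21 @ 275) → take A (18 @ 218) → take E (9 @ 55) → take G (34 @ 186) → take C (27 @ 143) → take 14/35 of F → 64.80; 123/123 used.
5 item(s) taken whole; one partial (take 14/35 of F).

5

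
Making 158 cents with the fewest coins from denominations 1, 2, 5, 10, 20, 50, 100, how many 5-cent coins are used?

Use the largest denomination that fits, subtract, and repeat.
158 = 1×100 + 1×50 + 1×5 + 1×2 + 1×1
Count of 5: 1

1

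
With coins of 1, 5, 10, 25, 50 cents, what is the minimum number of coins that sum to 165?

Greedy: take as many of the largest coin as possible, then repeat with the remainder.
165 − 3×50→15 − 1×10→5 − 1×5→0
Total coins = 3 + 1 + 1 = 5

5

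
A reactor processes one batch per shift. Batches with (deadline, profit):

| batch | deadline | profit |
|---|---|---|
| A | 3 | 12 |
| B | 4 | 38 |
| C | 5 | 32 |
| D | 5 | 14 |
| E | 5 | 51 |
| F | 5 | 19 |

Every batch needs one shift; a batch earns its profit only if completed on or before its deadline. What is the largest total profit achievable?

Take jobs in profit order; each goes to the latest open slot no later than its deadline.
By profit: E(d5,51), B(d4,38), C(d5,32), F(d5,19), D(d5,14), A(d3,12)
E→slot 5; B→slot 4; C→slot 3; F→slot 2; D→slot 1; A skipped.
Profit = 14 + 19 + 32 + 38 + 51 = 154

154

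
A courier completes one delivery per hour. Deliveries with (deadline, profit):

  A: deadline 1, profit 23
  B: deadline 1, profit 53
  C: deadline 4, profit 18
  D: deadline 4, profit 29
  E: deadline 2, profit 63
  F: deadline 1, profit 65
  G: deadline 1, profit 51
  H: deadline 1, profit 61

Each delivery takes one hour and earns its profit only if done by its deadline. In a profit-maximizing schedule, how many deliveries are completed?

4

Profit order: F=65 E=63 H=61 B=53 G=51 D=29 A=23 C=18
Assign: F→slot 1, E→slot 2, H skipped, B skipped, G skipped, D→slot 4, A skipped, C→slot 3.
Slots: [1:F] [2:E] [3:C] [4:D]
4 of 8 scheduled.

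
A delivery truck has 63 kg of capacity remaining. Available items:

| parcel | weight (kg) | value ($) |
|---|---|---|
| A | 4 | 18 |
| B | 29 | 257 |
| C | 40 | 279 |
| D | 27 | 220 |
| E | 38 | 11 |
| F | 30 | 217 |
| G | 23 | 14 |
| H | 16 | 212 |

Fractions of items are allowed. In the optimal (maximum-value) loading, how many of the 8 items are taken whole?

2

Sort by value per unit weight and fill in that order.
Order: H (212/16=13.25) > B (257/29=8.86) > D (220/27=8.15) > F (217/30=7.23) > C (279/40=6.97) > A (18/4=4.50) > G (14/23=0.61) > E (11/38=0.29)
Fill: take H (16 @ 212) → take B (29 @ 257) → take 18/27 of D → 146.67; 63/63 used.
2 item(s) taken whole; one partial (take 18/27 of D).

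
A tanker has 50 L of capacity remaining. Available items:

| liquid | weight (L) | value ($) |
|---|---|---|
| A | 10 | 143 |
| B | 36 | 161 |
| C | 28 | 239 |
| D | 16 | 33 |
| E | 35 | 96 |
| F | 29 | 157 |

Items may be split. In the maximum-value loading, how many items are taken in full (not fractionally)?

2

Sort by value per unit weight and fill in that order.
Order: A (143/10=14.30) > C (239/28=8.54) > F (157/29=5.41) > B (161/36=4.47) > E (96/35=2.74) > D (33/16=2.06)
Fill: take A (10 @ 143) → take C (28 @ 239) → take 12/29 of F → 64.97; 50/50 used.
2 item(s) taken whole; one partial (take 12/29 of F).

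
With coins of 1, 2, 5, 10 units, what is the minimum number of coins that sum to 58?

8

Greedy: take as many of the largest coin as possible, then repeat with the remainder.
58 − 5×10→8 − 1×5→3 − 1×2→1 − 1×1→0
Total coins = 5 + 1 + 1 + 1 = 8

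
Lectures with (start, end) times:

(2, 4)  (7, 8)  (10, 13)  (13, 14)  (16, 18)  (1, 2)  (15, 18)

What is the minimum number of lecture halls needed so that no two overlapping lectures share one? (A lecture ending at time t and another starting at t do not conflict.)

The answer is the maximum number of intervals overlapping at any instant.
Events (time:±→running): 1:+→1 2:-→0 2:+→1 4:-→0 7:+→1 8:-→0 10:+→1 13:-→0 13:+→1 14:-→0 15:+→1 16:+→2 … peak 2.

2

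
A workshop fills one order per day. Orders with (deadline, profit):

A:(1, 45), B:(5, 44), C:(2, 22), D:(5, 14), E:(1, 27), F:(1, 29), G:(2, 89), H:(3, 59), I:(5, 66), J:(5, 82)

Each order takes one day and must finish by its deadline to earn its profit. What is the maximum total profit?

341

Sort by profit descending; place each in the latest free slot ≤ its deadline.
Profit order: G=89 J=82 I=66 H=59 A=45 B=44 F=29 E=27 C=22 D=14
Assign: G→slot 2, J→slot 5, I→slot 4, H→slot 3, A→slot 1, B skipped, F skipped, E skipped, C skipped, D skipped.
Slots: [1:A] [2:G] [3:H] [4:I] [5:J]
Profit = 45 + 89 + 59 + 66 + 82 = 341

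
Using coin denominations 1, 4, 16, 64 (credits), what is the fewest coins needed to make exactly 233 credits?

8

Use the largest denomination that fits, subtract, and repeat.
233 − 3×64→41 − 2×16→9 − 2×4→1 − 1×1→0
Total coins = 3 + 2 + 2 + 1 = 8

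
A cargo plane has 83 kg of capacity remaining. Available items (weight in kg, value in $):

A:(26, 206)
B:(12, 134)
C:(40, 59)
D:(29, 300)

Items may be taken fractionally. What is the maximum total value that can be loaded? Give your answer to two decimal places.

Sort by value per unit weight and fill in that order.
Order: B (134/12=11.17) > D (300/29=10.34) > A (206/26=7.92) > C (59/40=1.48)
Fill: take B (12 @ 134) → take D (29 @ 300) → take A (26 @ 206) → take 16/40 of C → 23.60; 83/83 used.
Total value = 663.60

663.60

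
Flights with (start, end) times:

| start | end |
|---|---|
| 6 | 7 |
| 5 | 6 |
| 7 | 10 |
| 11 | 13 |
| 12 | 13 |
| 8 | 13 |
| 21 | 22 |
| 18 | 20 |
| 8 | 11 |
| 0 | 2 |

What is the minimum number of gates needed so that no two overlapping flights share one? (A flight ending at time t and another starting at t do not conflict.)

3

Count concurrent intervals with a sweep; the peak is the room count.
starts: [0, 5, 6, 7, 8, 8, 11, 12, 18, 21]
ends:   [2, 6, 7, 10, 11, 13, 13, 13, 20, 22]
s0→1 e2→0 s5→1 e6→0 s6→1 e7→0 s7→1 s8→2 s8→3  — peak 3.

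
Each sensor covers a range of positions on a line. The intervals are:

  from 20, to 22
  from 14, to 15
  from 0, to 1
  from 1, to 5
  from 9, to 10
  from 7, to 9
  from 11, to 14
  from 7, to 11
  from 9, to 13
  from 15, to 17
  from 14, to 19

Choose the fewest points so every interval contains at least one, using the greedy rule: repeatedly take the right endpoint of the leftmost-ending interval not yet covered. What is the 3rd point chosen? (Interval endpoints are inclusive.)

14

By right end: [0,1]  [1,5]  [7,9]  [9,10]  [7,11]  [9,13]  [11,14]  [14,15]  [15,17]  [14,19]  [20,22]
[0,1] uncovered → point at 1; [7,9] uncovered → point at 9; [11,14] uncovered → point at 14; [15,17] uncovered → point at 17; [20,22] uncovered → point at 22.
Points: 1, 9, 14, 17, 22 (5 total).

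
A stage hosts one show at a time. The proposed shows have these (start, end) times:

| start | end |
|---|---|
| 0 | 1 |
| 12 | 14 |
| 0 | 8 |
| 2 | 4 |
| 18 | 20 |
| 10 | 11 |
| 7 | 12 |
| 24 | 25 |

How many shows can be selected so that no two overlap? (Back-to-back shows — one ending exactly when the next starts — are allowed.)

6

Greedy by earliest finish: after sorting by end time, pick each interval compatible with the last pick.
By end time: (0,1), (2,4), (0,8), (10,11), (7,12), (12,14), (18,20), (24,25).
Pick (0,1); next start ≥ 1 → (2,4); next start ≥ 4 → (10,11); next start ≥ 11 → (12,14); next start ≥ 14 → (18,20); next start ≥ 20 → (24,25).
Selected 6 shows.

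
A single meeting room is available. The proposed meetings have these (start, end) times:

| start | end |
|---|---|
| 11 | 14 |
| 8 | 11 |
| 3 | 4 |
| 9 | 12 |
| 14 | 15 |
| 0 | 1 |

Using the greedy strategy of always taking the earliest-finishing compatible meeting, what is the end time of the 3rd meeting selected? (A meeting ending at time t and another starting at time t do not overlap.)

11

Greedy by earliest finish: after sorting by end time, pick each interval compatible with the last pick.
Sorted by end: (0,1)  (3,4)  (8,11)  (9,12)  (11,14)  (14,15)
take (0,1); take (3,4); take (8,11); take (11,14); take (14,15).
Selected: (0,1) (3,4) (8,11) (11,14) (14,15)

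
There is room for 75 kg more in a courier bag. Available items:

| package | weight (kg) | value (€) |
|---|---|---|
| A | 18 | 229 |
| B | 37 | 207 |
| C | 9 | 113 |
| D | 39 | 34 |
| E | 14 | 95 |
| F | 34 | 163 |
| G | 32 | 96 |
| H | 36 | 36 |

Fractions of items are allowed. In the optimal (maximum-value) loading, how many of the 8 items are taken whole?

3

Greedy by value/weight ratio, highest first.
Order: A (229/18=12.72) > C (113/9=12.56) > E (95/14=6.79) > B (207/37=5.59) > F (163/34=4.79) > G (96/32=3.00) > H (36/36=1.00) > D (34/39=0.87)
Fill: take A (18 @ 229) → take C (9 @ 113) → take E (14 @ 95) → take 34/37 of B → 190.22; 75/75 used.
3 item(s) taken whole; one partial (take 34/37 of B).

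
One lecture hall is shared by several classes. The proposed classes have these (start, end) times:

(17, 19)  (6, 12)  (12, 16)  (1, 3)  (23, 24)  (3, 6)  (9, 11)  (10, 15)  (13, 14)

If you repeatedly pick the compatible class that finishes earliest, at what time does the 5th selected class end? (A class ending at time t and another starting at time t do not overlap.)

By end time: (1,3), (3,6), (9,11), (6,12), (13,14), (10,15), (12,16), (17,19), (23,24).
Pick (1,3); next start ≥ 3 → (3,6); next start ≥ 6 → (9,11); next start ≥ 11 → (13,14); next start ≥ 14 → (17,19); next start ≥ 19 → (23,24).
Selected: (1,3) (3,6) (9,11) (13,14) (17,19) (23,24)

19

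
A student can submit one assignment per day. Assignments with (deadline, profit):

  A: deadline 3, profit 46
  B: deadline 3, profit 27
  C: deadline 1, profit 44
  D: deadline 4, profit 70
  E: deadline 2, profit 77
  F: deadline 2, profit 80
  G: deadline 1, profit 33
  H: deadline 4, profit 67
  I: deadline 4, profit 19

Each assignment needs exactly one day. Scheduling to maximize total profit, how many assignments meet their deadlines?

4

Take jobs in profit order; each goes to the latest open slot no later than its deadline.
By profit: F(d2,80), E(d2,77), D(d4,70), H(d4,67), A(d3,46), C(d1,44), G(d1,33), B(d3,27), I(d4,19)
F→slot 2; E→slot 1; D→slot 4; H→slot 3; A skipped; C skipped; G skipped; B skipped; I skipped.
4 of 9 scheduled.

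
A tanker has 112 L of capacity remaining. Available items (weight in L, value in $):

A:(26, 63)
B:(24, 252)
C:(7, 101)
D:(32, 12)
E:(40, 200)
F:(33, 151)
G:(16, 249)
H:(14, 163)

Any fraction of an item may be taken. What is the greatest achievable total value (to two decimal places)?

1015.33

Order: G (249/16=15.56) > C (101/7=14.43) > H (163/14=11.64) > B (252/24=10.50) > E (200/40=5.00) > F (151/33=4.58) > A (63/26=2.42) > D (12/32=0.38)
Fill: take G (16 @ 249) → take C (7 @ 101) → take H (14 @ 163) → take B (24 @ 252) → take E (40 @ 200) → take 11/33 of F → 50.33; 112/112 used.
Total value = 1015.33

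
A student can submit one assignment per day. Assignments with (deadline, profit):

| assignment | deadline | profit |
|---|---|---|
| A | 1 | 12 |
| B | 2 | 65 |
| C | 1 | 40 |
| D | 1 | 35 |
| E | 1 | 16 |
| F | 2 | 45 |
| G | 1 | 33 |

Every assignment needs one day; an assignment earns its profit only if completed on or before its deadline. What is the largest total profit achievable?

110

By profit: B(d2,65), F(d2,45), C(d1,40), D(d1,35), G(d1,33), E(d1,16), A(d1,12)
B→slot 2; F→slot 1; C skipped; D skipped; G skipped; E skipped; A skipped.
Profit = 45 + 65 = 110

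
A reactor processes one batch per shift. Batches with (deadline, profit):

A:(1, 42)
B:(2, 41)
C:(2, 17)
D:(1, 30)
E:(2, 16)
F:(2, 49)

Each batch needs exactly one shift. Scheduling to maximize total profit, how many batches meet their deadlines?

2

Sort by profit descending; place each in the latest free slot ≤ its deadline.
Profit order: F=49 A=42 B=41 D=30 C=17 E=16
Assign: F→slot 2, A→slot 1, B skipped, D skipped, C skipped, E skipped.
Slots: [1:A] [2:F]
2 of 6 scheduled.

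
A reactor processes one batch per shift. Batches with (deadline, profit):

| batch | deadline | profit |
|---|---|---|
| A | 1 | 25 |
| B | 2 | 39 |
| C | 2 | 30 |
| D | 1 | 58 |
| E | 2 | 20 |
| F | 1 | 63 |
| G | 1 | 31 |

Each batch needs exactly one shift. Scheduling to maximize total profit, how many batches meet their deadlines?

2

Profit order: F=63 D=58 B=39 G=31 C=30 A=25 E=20
Assign: F→slot 1, D skipped, B→slot 2, G skipped, C skipped, A skipped, E skipped.
Slots: [1:F] [2:B]
2 of 7 scheduled.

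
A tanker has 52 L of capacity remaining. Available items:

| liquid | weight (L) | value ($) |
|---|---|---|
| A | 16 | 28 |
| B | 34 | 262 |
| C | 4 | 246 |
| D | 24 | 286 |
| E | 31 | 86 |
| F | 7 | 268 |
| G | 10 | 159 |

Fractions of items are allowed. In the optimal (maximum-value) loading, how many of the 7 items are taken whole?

4

Greedy by value/weight ratio, highest first.
Order: C (246/4=61.50) > F (268/7=38.29) > G (159/10=15.90) > D (286/24=11.92) > B (262/34=7.71) > E (86/31=2.77) > A (28/16=1.75)
Fill: take C (4 @ 246) → take F (7 @ 268) → take G (10 @ 159) → take D (24 @ 286) → take 7/34 of B → 53.94; 52/52 used.
4 item(s) taken whole; one partial (take 7/34 of B).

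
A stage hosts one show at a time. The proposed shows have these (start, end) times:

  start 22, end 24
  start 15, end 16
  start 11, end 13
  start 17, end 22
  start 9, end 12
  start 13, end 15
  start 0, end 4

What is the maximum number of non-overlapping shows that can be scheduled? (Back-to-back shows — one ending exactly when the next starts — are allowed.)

6

Sort by end time and greedily take each interval whose start is ≥ the last chosen end.
Sorted by end: (0,4)  (9,12)  (11,13)  (13,15)  (15,16)  (17,22)  (22,24)
take (0,4); take (9,12); skip (11,13); take (13,15); take (15,16); take (17,22); take (22,24).
Selected 6 shows.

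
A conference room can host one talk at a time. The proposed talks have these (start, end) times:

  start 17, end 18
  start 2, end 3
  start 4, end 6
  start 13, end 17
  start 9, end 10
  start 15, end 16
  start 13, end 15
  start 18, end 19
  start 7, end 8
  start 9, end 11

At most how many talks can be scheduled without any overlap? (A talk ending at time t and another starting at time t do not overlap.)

8

Greedy by earliest finish: after sorting by end time, pick each interval compatible with the last pick.
By end time: (2,3), (4,6), (7,8), (9,10), (9,11), (13,15), (15,16), (13,17), (17,18), (18,19).
Pick (2,3); next start ≥ 3 → (4,6); next start ≥ 6 → (7,8); next start ≥ 8 → (9,10); next start ≥ 10 → (13,15); next start ≥ 15 → (15,16); next start ≥ 16 → (17,18); next start ≥ 18 → (18,19).
Selected 8 talks.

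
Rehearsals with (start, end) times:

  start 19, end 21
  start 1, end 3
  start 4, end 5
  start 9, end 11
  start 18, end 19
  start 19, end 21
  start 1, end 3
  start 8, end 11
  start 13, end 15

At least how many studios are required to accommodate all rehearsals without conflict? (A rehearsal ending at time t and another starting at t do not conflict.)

2

starts: [1, 1, 4, 8, 9, 13, 18, 19, 19]
ends:   [3, 3, 5, 11, 11, 15, 19, 21, 21]
s1→1 s1→2  — peak 2.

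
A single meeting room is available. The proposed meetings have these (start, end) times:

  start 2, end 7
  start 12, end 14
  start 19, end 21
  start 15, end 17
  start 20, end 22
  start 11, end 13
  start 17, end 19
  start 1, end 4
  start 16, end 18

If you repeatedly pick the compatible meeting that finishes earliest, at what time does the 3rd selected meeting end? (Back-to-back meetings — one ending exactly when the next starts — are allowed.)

17

Sorted by end: (1,4)  (2,7)  (11,13)  (12,14)  (15,17)  (16,18)  (17,19)  (19,21)  (20,22)
take (1,4); take (11,13); take (15,17); skip (16,18); take (17,19); take (19,21).
Selected: (1,4) (11,13) (15,17) (17,19) (19,21)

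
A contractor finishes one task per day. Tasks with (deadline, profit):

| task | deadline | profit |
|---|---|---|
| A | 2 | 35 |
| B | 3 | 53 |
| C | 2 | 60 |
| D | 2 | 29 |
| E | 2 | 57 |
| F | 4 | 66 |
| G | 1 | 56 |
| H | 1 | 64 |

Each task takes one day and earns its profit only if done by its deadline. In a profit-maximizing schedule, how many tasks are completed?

Profit order: F=66 H=64 C=60 E=57 G=56 B=53 A=35 D=29
Assign: F→slot 4, H→slot 1, C→slot 2, E skipped, G skipped, B→slot 3, A skipped, D skipped.
Slots: [1:H] [2:C] [3:B] [4:F]
4 of 8 scheduled.

4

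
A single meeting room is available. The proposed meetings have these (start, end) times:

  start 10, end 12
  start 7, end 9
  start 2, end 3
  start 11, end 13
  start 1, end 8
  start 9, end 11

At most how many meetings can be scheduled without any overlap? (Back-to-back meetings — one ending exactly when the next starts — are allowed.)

By end time: (2,3), (1,8), (7,9), (9,11), (10,12), (11,13).
Pick (2,3); next start ≥ 3 → (7,9); next start ≥ 9 → (9,11); next start ≥ 11 → (11,13).
Selected 4 meetings.

4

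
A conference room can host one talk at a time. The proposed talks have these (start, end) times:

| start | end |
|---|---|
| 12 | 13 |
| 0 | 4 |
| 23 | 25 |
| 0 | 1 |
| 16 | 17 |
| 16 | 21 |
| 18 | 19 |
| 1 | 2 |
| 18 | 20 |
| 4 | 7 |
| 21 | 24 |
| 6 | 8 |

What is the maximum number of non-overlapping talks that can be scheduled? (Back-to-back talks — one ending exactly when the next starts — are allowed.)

Order by finish time; keep every interval that doesn't clash with the previous kept one.
Sorted by end: (0,1)  (1,2)  (0,4)  (4,7)  (6,8)  (12,13)  (16,17)  (18,19)  (18,20)  (16,21)  (21,24)  (23,25)
take (0,1); take (1,2); skip (0,4); take (4,7); take (12,13); take (16,17); take (18,19); take (21,24); skip (23,25).
Selected 7 talks.

7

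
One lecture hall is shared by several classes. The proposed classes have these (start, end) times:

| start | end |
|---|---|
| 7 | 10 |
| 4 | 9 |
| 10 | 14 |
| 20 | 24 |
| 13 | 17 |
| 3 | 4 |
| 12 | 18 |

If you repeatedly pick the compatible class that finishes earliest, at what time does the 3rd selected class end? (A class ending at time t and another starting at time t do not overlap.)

Greedy by earliest finish: after sorting by end time, pick each interval compatible with the last pick.
By end time: (3,4), (4,9), (7,10), (10,14), (13,17), (12,18), (20,24).
Pick (3,4); next start ≥ 4 → (4,9); next start ≥ 9 → (10,14); next start ≥ 14 → (20,24).
Selected: (3,4) (4,9) (10,14) (20,24)

14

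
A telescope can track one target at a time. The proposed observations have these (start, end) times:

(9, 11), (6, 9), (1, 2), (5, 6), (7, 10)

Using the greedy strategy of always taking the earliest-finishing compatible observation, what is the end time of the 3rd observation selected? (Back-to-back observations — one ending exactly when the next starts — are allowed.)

Greedy by earliest finish: after sorting by end time, pick each interval compatible with the last pick.
Sorted by end: (1,2)  (5,6)  (6,9)  (7,10)  (9,11)
take (1,2); take (5,6); take (6,9); take (9,11).
Selected: (1,2) (5,6) (6,9) (9,11)

9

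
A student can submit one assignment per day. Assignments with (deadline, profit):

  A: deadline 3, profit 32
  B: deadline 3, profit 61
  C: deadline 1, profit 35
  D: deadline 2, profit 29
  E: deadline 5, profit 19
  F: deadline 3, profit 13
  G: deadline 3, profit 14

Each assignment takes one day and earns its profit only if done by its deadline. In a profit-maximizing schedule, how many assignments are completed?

Sort by profit descending; place each in the latest free slot ≤ its deadline.
By profit: B(d3,61), C(d1,35), A(d3,32), D(d2,29), E(d5,19), G(d3,14), F(d3,13)
B→slot 3; C→slot 1; A→slot 2; D skipped; E→slot 5; G skipped; F skipped.
4 of 7 scheduled.

4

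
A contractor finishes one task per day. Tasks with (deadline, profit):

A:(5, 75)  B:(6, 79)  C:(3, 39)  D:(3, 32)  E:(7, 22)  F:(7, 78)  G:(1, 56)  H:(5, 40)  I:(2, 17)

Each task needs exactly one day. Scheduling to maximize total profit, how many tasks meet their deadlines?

Take jobs in profit order; each goes to the latest open slot no later than its deadline.
By profit: B(d6,79), F(d7,78), A(d5,75), G(d1,56), H(d5,40), C(d3,39), D(d3,32), E(d7,22), I(d2,17)
B→slot 6; F→slot 7; A→slot 5; G→slot 1; H→slot 4; C→slot 3; D→slot 2; E skipped; I skipped.
7 of 9 scheduled.

7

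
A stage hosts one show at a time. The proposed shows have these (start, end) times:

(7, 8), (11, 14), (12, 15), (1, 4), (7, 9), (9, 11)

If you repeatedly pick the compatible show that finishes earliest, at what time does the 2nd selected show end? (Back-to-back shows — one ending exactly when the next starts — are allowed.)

8

Sort by end time and greedily take each interval whose start is ≥ the last chosen end.
By end time: (1,4), (7,8), (7,9), (9,11), (11,14), (12,15).
Pick (1,4); next start ≥ 4 → (7,8); next start ≥ 8 → (9,11); next start ≥ 11 → (11,14).
Selected: (1,4) (7,8) (9,11) (11,14)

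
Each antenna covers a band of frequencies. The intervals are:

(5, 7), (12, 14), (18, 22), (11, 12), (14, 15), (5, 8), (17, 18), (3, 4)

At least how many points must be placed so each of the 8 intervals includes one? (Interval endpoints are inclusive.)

Sorted: [3,4] [5,7] [5,8] [11,12] [12,14] [14,15] [17,18] [18,22]
{[3,4]} hit by 4; {[5,7],[5,8]} hit by 7; {[11,12],[12,14]} hit by 12; {[14,15]} hit by 15; {[17,18],[18,22]} hit by 18.
Points: 4, 7, 12, 15, 18 (5 total).

5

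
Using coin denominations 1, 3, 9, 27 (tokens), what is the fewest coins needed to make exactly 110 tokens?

110 = 4×27 + 2×1
Total coins = 4 + 2 = 6

6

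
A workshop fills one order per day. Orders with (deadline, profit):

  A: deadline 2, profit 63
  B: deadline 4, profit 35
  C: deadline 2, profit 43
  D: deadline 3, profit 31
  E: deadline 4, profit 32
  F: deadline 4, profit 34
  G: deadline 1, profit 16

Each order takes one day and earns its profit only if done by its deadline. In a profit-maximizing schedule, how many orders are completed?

Sort by profit descending; place each in the latest free slot ≤ its deadline.
By profit: A(d2,63), C(d2,43), B(d4,35), F(d4,34), E(d4,32), D(d3,31), G(d1,16)
A→slot 2; C→slot 1; B→slot 4; F→slot 3; E skipped; D skipped; G skipped.
4 of 7 scheduled.

4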